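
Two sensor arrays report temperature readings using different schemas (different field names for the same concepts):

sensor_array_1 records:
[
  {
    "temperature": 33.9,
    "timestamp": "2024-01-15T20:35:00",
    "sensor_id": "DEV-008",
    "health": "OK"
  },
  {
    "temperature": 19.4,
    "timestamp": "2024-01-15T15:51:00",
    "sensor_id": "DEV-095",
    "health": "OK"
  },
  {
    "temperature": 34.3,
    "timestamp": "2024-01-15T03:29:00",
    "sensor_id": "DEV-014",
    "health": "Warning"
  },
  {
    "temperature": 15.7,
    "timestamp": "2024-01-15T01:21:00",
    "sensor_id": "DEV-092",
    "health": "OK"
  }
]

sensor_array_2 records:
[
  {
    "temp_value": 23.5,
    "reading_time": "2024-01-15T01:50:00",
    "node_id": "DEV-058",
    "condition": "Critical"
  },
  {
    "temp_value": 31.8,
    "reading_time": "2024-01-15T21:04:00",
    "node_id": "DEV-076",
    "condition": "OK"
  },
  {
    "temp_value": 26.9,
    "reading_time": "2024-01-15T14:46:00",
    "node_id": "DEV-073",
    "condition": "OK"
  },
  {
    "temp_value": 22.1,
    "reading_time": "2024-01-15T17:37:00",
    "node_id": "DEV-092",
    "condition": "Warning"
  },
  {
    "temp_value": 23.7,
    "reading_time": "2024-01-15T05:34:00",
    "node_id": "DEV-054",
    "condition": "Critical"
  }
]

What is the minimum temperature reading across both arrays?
15.7

Schema mapping: "temperature" (sensor_array_1) = "temp_value" (sensor_array_2) = temperature reading

Minimum in sensor_array_1: 15.7
Minimum in sensor_array_2: 22.1

Overall minimum: min(15.7, 22.1) = 15.7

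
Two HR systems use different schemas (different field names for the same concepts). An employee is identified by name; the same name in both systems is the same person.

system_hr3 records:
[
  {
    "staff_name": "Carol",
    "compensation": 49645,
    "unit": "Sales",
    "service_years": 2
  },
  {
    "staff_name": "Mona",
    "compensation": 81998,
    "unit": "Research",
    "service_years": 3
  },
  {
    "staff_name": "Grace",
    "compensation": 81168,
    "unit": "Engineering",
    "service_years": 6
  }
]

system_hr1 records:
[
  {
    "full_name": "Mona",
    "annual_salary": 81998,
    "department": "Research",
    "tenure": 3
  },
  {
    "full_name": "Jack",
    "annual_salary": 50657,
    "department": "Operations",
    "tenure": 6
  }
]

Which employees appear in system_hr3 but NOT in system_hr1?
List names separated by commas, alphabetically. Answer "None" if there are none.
Carol, Grace

Schema mapping: "staff_name" (system_hr3) = "full_name" (system_hr1) = employee name

Names in system_hr3: ['Carol', 'Grace', 'Mona']
Names in system_hr1: ['Jack', 'Mona']

In system_hr3 but not system_hr1: ['Carol', 'Grace']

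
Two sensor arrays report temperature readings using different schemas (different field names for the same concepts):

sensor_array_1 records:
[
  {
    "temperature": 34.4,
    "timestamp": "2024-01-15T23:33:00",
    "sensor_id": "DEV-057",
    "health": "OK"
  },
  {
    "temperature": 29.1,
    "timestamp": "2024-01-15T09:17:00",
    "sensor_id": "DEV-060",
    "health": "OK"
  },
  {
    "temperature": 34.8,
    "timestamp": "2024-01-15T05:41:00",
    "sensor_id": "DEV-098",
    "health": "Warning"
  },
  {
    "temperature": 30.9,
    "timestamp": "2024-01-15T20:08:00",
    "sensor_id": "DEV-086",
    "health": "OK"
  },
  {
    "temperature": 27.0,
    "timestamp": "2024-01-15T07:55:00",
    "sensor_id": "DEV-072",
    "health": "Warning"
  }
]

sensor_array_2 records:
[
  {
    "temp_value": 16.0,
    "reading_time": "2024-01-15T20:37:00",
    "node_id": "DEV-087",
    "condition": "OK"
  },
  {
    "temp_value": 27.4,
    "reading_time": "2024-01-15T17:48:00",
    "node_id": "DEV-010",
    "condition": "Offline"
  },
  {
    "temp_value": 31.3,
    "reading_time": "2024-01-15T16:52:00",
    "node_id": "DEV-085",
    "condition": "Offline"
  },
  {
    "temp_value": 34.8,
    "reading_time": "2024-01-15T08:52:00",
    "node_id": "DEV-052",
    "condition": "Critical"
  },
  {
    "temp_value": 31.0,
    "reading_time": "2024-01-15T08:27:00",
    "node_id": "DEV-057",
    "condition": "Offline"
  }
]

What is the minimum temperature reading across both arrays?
16.0

Schema mapping: "temperature" (sensor_array_1) = "temp_value" (sensor_array_2) = temperature reading

Minimum in sensor_array_1: 27.0
Minimum in sensor_array_2: 16.0

Overall minimum: min(27.0, 16.0) = 16.0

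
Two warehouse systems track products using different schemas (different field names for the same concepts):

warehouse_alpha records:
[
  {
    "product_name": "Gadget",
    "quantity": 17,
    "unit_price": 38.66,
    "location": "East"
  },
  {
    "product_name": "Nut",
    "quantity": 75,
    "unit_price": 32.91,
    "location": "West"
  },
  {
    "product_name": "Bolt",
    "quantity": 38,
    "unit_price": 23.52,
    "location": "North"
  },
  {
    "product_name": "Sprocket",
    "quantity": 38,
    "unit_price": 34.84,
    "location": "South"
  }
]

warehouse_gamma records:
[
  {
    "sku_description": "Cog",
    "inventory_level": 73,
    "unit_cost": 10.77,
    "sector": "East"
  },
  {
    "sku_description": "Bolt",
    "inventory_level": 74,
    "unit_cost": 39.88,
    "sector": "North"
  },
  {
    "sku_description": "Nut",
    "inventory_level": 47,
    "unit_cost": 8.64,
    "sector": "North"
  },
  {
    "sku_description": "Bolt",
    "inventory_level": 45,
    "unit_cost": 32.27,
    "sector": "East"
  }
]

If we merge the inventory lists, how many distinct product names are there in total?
5

Schema mapping: "product_name" (warehouse_alpha) = "sku_description" (warehouse_gamma) = product name

Products in warehouse_alpha: ['Bolt', 'Gadget', 'Nut', 'Sprocket']
Products in warehouse_gamma: ['Bolt', 'Cog', 'Nut']

Union (unique products): ['Bolt', 'Cog', 'Gadget', 'Nut', 'Sprocket']
Count: 5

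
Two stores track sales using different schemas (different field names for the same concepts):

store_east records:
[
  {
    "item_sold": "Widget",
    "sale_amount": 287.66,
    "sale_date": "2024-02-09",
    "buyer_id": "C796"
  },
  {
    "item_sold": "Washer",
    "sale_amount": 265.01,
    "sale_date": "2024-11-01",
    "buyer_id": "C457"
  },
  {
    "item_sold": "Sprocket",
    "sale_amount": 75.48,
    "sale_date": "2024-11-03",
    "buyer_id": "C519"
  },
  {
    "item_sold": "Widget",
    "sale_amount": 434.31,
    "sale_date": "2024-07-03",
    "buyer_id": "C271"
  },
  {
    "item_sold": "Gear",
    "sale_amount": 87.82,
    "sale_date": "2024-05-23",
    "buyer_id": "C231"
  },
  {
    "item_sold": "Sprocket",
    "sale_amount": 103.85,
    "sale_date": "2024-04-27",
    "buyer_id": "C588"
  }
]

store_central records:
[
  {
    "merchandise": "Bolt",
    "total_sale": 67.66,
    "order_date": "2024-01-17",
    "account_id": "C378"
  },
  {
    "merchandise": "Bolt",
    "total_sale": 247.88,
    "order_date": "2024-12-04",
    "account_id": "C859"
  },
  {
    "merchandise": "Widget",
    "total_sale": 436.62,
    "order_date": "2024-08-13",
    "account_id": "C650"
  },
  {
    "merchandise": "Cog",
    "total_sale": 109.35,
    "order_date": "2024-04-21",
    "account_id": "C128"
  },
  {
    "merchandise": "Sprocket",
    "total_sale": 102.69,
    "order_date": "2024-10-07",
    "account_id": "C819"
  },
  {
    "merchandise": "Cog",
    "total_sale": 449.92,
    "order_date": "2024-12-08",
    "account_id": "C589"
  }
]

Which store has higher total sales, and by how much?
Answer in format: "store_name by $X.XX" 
store_central by $159.99

Schema mapping: "sale_amount" (store_east) = "total_sale" (store_central) = sale amount

Total for store_east: 1254.13
Total for store_central: 1414.12

Difference: |1254.13 - 1414.12| = 159.99
store_central has higher sales by $159.99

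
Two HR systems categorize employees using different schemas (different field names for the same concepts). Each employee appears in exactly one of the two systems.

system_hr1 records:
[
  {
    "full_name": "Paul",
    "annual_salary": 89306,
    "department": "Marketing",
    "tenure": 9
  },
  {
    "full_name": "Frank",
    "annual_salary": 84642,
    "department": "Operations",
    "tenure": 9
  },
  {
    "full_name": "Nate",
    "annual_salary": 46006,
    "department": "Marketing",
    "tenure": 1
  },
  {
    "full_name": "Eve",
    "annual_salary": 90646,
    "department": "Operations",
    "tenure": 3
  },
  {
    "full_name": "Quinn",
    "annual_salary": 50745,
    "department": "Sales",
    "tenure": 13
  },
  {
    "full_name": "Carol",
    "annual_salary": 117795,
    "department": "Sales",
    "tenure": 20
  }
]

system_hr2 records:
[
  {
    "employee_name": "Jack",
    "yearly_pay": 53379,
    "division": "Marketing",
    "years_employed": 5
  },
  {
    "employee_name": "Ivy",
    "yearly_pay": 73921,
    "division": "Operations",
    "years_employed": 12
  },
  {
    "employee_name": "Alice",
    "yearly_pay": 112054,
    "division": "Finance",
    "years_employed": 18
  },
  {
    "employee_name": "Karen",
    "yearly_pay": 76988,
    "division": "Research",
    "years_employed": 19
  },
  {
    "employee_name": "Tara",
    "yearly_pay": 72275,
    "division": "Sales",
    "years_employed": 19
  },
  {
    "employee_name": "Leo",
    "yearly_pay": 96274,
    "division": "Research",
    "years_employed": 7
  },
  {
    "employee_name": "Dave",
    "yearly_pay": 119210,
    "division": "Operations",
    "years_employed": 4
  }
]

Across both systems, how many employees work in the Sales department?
3

Schema mapping: "department" (system_hr1) = "division" (system_hr2) = department

Sales employees in system_hr1: 2
Sales employees in system_hr2: 1

Total in Sales: 2 + 1 = 3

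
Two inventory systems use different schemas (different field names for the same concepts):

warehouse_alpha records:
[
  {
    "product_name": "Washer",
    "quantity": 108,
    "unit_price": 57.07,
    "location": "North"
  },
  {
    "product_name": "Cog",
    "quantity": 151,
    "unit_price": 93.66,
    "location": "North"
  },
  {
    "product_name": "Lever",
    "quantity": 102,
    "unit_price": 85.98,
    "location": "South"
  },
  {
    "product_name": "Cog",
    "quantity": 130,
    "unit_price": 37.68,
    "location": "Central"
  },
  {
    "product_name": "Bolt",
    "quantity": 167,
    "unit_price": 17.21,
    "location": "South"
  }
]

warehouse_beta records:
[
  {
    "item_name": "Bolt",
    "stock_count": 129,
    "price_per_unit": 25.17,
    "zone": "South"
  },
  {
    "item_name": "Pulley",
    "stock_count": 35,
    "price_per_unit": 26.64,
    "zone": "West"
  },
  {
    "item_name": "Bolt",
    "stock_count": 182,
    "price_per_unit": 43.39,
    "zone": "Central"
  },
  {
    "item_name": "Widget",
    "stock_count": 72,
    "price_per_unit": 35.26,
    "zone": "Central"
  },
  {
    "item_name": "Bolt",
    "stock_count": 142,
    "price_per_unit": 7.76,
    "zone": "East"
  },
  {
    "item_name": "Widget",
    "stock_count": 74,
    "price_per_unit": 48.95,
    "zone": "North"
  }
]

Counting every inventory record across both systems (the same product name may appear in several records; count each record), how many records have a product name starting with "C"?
2

Schema mapping: "product_name" (warehouse_alpha) = "item_name" (warehouse_beta) = product name

Records with product name starting with "C" in warehouse_alpha: 2
Records with product name starting with "C" in warehouse_beta: 0

Total: 2 + 0 = 2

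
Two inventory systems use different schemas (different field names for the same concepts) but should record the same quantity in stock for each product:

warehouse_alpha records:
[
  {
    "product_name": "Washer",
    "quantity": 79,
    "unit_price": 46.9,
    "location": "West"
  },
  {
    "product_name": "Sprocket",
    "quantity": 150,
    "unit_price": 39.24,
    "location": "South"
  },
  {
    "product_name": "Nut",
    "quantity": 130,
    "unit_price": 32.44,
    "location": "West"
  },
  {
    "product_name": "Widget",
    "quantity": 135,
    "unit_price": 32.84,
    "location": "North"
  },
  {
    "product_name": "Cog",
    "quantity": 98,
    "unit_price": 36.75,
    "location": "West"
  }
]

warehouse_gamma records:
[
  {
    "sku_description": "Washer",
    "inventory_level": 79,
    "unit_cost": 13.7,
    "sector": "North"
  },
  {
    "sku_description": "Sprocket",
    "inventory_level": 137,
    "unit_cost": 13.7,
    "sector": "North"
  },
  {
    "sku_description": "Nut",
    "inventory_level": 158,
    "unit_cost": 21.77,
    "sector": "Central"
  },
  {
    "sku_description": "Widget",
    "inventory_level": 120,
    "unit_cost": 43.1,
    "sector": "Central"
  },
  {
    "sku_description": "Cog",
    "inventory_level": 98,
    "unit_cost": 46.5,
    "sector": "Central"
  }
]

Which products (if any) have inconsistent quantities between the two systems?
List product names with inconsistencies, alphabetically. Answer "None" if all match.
Nut, Sprocket, Widget

Schema mappings:
- "product_name" (warehouse_alpha) = "sku_description" (warehouse_gamma) = product name
- "quantity" (warehouse_alpha) = "inventory_level" (warehouse_gamma) = quantity

Comparison:
  Washer: 79 vs 79 - MATCH
  Sprocket: 150 vs 137 - MISMATCH
  Nut: 130 vs 158 - MISMATCH
  Widget: 135 vs 120 - MISMATCH
  Cog: 98 vs 98 - MATCH

Products with inconsistencies: Nut, Sprocket, Widget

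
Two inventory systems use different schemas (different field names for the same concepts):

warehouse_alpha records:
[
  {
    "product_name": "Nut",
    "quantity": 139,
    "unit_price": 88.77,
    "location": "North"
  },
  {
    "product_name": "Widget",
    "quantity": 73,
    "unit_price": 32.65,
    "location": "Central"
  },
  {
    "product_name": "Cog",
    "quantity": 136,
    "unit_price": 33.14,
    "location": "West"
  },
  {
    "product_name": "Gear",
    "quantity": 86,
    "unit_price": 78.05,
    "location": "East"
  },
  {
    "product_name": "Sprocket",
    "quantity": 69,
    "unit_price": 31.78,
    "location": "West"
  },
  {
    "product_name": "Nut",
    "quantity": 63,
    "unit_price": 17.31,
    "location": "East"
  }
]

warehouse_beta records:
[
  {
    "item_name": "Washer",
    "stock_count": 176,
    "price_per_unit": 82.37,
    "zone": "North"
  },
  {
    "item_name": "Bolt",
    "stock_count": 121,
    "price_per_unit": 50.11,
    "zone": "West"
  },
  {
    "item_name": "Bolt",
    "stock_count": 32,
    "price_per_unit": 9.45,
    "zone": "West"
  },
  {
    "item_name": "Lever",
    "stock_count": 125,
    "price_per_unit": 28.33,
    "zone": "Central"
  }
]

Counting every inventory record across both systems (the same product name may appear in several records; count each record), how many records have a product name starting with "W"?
2

Schema mapping: "product_name" (warehouse_alpha) = "item_name" (warehouse_beta) = product name

Records with product name starting with "W" in warehouse_alpha: 1
Records with product name starting with "W" in warehouse_beta: 1

Total: 1 + 1 = 2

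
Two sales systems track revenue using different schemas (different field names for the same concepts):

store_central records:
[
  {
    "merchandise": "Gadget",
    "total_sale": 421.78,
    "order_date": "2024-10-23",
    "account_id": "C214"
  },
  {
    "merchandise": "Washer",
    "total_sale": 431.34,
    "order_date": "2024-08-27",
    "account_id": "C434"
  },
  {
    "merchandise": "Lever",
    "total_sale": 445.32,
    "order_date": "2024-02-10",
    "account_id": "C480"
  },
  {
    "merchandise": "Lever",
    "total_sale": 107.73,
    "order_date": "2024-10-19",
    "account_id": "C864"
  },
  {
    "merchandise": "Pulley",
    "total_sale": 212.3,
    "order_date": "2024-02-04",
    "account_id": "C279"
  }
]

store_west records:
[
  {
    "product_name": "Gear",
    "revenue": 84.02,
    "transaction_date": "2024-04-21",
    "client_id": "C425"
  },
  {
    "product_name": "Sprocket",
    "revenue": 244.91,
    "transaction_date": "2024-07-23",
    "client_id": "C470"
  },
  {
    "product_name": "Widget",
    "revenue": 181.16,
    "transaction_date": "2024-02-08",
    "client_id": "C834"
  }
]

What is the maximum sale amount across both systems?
445.32

Reconcile: "total_sale" (store_central) = "revenue" (store_west) = sale amount

Maximum in store_central: 445.32
Maximum in store_west: 244.91

Overall maximum: max(445.32, 244.91) = 445.32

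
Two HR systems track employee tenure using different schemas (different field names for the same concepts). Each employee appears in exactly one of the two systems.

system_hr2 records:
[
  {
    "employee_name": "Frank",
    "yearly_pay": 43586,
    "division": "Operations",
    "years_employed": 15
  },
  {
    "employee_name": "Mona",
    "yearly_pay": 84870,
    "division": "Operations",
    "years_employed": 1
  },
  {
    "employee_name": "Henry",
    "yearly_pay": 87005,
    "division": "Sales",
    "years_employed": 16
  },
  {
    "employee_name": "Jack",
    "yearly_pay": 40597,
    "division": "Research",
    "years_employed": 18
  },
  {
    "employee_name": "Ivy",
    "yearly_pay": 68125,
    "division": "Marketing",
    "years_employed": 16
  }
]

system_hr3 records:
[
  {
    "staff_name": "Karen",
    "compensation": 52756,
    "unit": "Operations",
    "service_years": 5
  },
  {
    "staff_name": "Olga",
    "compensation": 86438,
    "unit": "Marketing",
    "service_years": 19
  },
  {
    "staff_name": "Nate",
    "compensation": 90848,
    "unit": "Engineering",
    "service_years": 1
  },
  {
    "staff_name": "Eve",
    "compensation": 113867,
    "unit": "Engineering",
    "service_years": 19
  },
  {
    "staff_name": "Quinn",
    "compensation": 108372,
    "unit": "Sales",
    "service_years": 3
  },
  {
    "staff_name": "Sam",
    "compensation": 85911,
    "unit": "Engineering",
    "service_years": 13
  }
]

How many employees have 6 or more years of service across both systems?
7

Reconcile schemas: "years_employed" (system_hr2) = "service_years" (system_hr3) = years of service

From system_hr2: 4 employees with >= 6 years
From system_hr3: 3 employees with >= 6 years

Total: 4 + 3 = 7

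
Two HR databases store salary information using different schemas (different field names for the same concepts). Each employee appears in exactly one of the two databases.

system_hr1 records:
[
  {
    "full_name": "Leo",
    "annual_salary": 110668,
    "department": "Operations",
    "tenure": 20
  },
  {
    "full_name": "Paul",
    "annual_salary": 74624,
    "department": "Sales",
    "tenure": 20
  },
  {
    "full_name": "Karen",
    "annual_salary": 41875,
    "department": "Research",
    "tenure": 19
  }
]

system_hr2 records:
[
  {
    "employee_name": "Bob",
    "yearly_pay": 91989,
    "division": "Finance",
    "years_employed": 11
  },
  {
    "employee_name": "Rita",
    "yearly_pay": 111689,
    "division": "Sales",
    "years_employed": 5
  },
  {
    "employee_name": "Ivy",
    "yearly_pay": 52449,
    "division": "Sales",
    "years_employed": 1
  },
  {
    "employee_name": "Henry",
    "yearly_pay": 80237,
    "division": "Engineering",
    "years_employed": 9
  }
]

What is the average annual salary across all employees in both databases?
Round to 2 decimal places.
80504.43

Schema mapping: "annual_salary" (system_hr1) = "yearly_pay" (system_hr2) = annual salary

All salaries: [110668, 74624, 41875, 91989, 111689, 52449, 80237]
Sum: 563531
Count: 7
Average: 563531 / 7 = 80504.43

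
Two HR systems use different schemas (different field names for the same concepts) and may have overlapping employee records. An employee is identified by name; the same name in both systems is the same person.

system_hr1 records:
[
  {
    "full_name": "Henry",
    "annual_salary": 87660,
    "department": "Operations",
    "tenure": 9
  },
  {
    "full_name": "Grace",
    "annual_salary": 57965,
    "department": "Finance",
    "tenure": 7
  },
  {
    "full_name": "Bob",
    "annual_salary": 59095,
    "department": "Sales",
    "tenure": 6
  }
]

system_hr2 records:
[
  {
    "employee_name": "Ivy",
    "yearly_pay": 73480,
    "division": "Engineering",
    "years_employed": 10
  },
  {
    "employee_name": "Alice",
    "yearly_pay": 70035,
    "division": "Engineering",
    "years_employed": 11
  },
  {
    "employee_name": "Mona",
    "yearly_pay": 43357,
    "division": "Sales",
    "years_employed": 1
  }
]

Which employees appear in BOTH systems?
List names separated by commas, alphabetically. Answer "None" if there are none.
None

Schema mapping: "full_name" (system_hr1) = "employee_name" (system_hr2) = employee name

Names in system_hr1: ['Bob', 'Grace', 'Henry']
Names in system_hr2: ['Alice', 'Ivy', 'Mona']

Intersection: None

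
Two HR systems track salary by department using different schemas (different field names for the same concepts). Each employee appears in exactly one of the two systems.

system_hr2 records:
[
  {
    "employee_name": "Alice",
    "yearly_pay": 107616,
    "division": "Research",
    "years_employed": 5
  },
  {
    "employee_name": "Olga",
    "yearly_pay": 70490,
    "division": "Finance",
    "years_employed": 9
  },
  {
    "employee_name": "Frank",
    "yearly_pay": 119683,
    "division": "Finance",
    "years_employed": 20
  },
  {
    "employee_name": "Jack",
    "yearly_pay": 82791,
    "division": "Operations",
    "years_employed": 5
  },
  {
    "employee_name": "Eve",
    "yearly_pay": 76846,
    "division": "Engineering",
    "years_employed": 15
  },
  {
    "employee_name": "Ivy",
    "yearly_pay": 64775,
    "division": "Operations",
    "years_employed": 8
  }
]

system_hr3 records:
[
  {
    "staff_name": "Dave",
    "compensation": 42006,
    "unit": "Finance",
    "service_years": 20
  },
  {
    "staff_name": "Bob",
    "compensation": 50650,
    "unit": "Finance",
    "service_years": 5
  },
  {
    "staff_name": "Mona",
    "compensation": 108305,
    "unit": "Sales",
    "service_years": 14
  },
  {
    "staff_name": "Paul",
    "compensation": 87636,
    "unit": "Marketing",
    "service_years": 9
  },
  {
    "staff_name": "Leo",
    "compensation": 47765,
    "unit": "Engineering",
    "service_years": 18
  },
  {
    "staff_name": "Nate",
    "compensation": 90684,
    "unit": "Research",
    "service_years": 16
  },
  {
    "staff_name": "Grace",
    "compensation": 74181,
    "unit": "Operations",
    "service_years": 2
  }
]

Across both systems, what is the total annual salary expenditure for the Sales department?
108305

Schema mappings:
- "division" (system_hr2) = "unit" (system_hr3) = department
- "yearly_pay" (system_hr2) = "compensation" (system_hr3) = salary

Sales salaries from system_hr2: 0
Sales salaries from system_hr3: 108305

Total: 0 + 108305 = 108305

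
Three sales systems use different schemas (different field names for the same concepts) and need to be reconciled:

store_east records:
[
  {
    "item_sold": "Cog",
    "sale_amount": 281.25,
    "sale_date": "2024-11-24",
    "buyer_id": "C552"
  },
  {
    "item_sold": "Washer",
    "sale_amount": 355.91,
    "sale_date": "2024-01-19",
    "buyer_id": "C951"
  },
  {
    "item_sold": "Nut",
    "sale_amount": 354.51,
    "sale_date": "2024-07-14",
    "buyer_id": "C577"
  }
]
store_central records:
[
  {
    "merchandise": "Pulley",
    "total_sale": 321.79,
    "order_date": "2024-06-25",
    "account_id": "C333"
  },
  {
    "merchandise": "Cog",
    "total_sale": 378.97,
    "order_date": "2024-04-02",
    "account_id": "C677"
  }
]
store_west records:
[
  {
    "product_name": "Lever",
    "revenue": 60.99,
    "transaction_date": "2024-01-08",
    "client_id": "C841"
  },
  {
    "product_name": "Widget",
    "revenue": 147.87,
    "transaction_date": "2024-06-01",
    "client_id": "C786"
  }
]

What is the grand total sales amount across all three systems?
1901.29

Schema reconciliation - all amount fields map to sale amount:

store_east (sale_amount): 991.67
store_central (total_sale): 700.76
store_west (revenue): 208.86

Grand total: 1901.29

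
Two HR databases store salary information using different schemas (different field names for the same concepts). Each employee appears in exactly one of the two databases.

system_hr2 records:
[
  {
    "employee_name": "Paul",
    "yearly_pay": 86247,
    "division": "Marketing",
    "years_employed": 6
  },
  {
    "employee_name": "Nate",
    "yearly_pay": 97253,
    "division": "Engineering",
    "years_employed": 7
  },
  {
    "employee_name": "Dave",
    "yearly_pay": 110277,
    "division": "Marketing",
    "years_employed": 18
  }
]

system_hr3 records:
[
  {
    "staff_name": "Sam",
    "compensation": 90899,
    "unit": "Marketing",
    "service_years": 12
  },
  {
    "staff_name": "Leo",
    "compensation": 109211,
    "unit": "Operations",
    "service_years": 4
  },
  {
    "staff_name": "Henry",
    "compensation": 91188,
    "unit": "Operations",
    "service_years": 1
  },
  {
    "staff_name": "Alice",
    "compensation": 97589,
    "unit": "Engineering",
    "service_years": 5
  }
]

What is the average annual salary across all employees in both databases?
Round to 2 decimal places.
97523.43

Schema mapping: "yearly_pay" (system_hr2) = "compensation" (system_hr3) = annual salary

All salaries: [86247, 97253, 110277, 90899, 109211, 91188, 97589]
Sum: 682664
Count: 7
Average: 682664 / 7 = 97523.43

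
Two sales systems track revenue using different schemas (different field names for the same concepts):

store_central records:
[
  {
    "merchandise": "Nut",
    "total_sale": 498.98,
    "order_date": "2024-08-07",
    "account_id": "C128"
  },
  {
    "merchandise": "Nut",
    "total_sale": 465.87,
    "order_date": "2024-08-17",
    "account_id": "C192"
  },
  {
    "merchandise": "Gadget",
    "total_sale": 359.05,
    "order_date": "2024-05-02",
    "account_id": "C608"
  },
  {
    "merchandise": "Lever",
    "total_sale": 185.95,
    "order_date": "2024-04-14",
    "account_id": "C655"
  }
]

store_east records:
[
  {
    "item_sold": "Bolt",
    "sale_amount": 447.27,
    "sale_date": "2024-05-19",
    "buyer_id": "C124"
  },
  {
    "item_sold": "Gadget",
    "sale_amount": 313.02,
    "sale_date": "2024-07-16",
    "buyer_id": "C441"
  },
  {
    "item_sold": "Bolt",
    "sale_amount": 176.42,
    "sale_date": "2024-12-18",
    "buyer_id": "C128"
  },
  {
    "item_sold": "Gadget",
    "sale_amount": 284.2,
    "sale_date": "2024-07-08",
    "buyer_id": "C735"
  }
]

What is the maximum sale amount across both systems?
498.98

Reconcile: "total_sale" (store_central) = "sale_amount" (store_east) = sale amount

Maximum in store_central: 498.98
Maximum in store_east: 447.27

Overall maximum: max(498.98, 447.27) = 498.98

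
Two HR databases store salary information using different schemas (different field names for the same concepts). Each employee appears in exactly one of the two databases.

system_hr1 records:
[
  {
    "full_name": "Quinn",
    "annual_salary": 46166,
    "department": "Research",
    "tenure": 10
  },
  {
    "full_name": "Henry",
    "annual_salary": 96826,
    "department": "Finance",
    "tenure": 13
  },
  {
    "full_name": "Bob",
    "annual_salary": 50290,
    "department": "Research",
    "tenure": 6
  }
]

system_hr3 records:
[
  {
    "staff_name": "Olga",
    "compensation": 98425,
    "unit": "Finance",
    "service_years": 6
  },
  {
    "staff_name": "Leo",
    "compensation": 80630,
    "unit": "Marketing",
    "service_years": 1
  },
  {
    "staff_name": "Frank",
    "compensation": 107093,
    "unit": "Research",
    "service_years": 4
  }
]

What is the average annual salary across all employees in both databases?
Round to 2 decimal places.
79905.00

Schema mapping: "annual_salary" (system_hr1) = "compensation" (system_hr3) = annual salary

All salaries: [46166, 96826, 50290, 98425, 80630, 107093]
Sum: 479430
Count: 6
Average: 479430 / 6 = 79905.00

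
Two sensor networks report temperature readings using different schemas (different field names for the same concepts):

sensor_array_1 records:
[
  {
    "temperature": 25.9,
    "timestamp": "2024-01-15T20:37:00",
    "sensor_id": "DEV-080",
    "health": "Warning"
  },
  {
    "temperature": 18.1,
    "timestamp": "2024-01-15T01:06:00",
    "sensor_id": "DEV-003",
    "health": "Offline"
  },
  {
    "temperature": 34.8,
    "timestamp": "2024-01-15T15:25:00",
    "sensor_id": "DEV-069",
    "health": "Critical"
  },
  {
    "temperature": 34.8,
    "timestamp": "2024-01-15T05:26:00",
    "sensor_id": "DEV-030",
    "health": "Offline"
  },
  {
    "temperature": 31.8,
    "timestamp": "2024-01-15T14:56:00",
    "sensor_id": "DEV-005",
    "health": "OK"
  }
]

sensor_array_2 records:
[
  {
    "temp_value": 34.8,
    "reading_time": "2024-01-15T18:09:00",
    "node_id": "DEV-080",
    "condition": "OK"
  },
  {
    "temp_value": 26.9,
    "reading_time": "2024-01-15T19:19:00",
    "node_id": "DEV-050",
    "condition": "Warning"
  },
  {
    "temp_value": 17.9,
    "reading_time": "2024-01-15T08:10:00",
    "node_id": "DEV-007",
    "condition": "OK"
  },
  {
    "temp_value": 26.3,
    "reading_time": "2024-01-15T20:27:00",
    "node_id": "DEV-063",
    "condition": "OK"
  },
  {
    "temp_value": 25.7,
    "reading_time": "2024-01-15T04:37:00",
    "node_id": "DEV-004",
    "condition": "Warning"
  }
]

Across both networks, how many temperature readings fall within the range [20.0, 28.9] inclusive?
4

Schema mapping: "temperature" (sensor_array_1) = "temp_value" (sensor_array_2) = temperature

Readings in [20.0, 28.9] from sensor_array_1: 1
Readings in [20.0, 28.9] from sensor_array_2: 3

Total count: 1 + 3 = 4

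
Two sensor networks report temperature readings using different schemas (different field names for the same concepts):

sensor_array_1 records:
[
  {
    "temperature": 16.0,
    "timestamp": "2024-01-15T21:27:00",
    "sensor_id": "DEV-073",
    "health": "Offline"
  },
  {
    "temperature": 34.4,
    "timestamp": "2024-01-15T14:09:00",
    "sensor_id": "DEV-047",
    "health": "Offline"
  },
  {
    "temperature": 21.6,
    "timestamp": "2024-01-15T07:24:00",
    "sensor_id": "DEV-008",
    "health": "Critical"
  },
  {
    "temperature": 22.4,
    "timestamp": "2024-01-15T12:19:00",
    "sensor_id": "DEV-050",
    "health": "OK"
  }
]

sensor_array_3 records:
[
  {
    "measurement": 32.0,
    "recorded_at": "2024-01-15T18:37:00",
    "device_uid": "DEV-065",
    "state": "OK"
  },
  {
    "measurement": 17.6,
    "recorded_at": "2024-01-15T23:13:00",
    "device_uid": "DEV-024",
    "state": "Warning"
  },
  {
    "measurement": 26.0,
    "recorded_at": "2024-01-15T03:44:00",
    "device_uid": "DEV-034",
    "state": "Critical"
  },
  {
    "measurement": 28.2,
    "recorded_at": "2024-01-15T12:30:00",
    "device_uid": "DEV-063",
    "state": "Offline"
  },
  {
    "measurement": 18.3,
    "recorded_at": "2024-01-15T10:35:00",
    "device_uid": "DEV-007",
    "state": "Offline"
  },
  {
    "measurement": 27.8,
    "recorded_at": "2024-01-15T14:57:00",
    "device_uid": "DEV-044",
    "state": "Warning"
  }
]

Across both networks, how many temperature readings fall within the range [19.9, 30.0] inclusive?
5

Schema mapping: "temperature" (sensor_array_1) = "measurement" (sensor_array_3) = temperature

Readings in [19.9, 30.0] from sensor_array_1: 2
Readings in [19.9, 30.0] from sensor_array_3: 3

Total count: 2 + 3 = 5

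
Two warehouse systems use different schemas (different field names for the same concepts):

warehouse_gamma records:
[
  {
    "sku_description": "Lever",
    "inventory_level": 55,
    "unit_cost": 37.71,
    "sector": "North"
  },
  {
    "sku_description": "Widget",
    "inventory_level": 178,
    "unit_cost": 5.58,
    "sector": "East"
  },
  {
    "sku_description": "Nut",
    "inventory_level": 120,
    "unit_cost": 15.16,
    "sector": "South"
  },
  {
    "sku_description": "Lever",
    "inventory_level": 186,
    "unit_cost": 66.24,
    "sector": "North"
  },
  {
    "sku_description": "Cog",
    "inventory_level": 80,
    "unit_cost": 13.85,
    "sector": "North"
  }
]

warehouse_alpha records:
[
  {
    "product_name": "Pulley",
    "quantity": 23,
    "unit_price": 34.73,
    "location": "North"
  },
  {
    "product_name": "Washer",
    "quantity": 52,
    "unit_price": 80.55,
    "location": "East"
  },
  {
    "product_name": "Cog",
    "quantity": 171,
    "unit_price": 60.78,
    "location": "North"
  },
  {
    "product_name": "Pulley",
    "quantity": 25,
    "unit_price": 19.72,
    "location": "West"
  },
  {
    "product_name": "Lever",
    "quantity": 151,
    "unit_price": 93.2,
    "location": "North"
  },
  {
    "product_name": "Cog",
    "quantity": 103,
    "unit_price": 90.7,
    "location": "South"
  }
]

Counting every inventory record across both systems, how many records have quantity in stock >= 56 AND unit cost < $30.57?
3

Schema mappings:
- "inventory_level" (warehouse_gamma) = "quantity" (warehouse_alpha) = quantity
- "unit_cost" (warehouse_gamma) = "unit_price" (warehouse_alpha) = unit cost

Records meeting both conditions in warehouse_gamma: 3
Records meeting both conditions in warehouse_alpha: 0

Total: 3 + 0 = 3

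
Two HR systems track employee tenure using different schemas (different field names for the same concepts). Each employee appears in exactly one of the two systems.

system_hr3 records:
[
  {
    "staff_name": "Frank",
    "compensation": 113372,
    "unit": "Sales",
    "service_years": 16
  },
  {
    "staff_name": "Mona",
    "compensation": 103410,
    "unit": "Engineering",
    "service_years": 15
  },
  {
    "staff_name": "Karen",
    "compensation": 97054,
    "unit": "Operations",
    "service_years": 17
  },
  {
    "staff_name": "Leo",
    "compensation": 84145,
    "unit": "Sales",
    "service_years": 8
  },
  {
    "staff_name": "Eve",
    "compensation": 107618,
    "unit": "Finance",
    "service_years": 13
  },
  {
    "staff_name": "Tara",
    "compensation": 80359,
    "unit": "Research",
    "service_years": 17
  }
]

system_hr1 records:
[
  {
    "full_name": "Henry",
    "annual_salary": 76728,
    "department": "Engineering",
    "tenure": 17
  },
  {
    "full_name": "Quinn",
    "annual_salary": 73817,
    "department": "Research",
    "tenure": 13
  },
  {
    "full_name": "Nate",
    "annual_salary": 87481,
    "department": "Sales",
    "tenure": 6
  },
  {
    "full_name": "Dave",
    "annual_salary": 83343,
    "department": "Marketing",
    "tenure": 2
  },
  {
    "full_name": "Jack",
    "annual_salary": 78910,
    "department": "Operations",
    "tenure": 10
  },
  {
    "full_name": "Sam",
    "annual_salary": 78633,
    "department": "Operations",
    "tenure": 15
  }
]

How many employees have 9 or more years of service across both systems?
9

Reconcile schemas: "service_years" (system_hr3) = "tenure" (system_hr1) = years of service

From system_hr3: 5 employees with >= 9 years
From system_hr1: 4 employees with >= 9 years

Total: 5 + 4 = 9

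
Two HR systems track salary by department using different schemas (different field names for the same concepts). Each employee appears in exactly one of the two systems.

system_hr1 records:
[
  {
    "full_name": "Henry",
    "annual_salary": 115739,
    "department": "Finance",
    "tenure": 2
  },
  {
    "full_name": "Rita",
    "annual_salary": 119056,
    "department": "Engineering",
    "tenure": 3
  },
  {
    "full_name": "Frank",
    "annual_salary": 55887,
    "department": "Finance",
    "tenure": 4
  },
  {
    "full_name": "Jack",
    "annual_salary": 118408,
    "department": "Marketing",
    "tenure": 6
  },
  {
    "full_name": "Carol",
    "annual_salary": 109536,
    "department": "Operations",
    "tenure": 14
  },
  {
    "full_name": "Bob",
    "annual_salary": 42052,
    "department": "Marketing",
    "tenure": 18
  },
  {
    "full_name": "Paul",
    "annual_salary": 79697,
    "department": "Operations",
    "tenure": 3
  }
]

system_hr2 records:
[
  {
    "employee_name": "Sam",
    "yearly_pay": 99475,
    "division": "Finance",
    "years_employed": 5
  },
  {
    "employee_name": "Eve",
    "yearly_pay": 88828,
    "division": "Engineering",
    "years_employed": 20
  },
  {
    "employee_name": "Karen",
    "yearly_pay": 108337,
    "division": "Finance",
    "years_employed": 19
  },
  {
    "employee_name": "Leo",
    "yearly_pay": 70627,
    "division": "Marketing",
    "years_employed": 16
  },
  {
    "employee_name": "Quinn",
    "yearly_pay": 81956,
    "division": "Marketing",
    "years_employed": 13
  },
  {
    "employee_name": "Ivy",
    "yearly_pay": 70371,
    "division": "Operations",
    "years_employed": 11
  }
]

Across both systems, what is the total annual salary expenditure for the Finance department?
379438

Schema mappings:
- "department" (system_hr1) = "division" (system_hr2) = department
- "annual_salary" (system_hr1) = "yearly_pay" (system_hr2) = salary

Finance salaries from system_hr1: 171626
Finance salaries from system_hr2: 207812

Total: 171626 + 207812 = 379438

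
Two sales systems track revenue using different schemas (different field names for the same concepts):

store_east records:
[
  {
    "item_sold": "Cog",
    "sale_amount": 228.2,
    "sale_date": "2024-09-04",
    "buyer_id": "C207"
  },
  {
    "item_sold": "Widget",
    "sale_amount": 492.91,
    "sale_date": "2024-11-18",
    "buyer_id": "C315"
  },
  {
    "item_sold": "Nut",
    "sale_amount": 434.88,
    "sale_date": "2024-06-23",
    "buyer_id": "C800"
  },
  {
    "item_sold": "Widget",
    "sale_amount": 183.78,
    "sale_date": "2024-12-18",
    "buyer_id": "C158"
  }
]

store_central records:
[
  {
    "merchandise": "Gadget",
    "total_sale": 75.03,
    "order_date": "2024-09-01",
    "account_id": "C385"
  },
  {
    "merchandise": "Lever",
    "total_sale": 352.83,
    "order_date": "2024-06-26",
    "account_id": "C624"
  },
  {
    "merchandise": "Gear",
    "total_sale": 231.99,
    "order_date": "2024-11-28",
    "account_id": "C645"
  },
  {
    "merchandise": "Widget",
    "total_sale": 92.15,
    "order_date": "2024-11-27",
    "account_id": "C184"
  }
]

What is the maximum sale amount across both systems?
492.91

Reconcile: "sale_amount" (store_east) = "total_sale" (store_central) = sale amount

Maximum in store_east: 492.91
Maximum in store_central: 352.83

Overall maximum: max(492.91, 352.83) = 492.91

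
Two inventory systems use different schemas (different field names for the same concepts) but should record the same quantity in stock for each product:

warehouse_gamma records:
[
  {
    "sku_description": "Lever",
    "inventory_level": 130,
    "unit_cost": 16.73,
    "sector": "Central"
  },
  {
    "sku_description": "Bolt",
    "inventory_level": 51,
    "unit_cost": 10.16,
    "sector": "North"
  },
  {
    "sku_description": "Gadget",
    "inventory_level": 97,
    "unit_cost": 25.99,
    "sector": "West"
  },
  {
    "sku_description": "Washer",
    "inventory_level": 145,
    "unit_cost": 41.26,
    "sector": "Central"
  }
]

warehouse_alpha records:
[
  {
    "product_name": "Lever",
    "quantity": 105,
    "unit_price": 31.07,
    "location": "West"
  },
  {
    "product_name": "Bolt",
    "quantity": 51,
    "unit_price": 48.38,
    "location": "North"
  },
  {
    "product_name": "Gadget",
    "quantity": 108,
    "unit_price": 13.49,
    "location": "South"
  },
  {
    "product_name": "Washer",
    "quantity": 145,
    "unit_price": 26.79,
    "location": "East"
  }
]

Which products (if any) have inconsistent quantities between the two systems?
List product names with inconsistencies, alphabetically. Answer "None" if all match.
Gadget, Lever

Schema mappings:
- "sku_description" (warehouse_gamma) = "product_name" (warehouse_alpha) = product name
- "inventory_level" (warehouse_gamma) = "quantity" (warehouse_alpha) = quantity

Comparison:
  Lever: 130 vs 105 - MISMATCH
  Bolt: 51 vs 51 - MATCH
  Gadget: 97 vs 108 - MISMATCH
  Washer: 145 vs 145 - MATCH

Products with inconsistencies: Gadget, Lever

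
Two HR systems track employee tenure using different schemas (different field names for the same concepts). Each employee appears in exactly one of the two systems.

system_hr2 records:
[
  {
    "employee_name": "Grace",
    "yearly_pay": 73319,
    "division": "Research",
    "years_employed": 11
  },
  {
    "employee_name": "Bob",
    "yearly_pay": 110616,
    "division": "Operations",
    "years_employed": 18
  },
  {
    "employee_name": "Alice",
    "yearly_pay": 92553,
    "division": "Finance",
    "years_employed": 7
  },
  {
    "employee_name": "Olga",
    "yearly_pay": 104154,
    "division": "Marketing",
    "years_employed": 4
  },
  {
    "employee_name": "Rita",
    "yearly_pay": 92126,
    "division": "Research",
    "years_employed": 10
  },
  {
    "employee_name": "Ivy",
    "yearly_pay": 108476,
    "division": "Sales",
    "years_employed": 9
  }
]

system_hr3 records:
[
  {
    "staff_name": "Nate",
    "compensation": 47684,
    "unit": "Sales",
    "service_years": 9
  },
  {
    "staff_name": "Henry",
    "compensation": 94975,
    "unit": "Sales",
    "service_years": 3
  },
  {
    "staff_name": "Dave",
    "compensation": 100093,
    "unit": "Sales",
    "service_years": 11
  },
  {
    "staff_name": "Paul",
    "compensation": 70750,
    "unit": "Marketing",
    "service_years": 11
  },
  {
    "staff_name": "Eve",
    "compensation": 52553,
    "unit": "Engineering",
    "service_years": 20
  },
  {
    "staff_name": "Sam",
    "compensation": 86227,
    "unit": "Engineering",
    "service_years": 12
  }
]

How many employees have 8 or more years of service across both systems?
9

Reconcile schemas: "years_employed" (system_hr2) = "service_years" (system_hr3) = years of service

From system_hr2: 4 employees with >= 8 years
From system_hr3: 5 employees with >= 8 years

Total: 4 + 5 = 9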